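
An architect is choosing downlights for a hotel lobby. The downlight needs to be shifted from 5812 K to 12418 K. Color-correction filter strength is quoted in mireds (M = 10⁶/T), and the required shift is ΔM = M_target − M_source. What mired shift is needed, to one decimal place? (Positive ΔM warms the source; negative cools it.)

M_source = 10⁶/5812 = 172.058; M_target = 10⁶/12418 = 80.528.
ΔM = 80.528 − 172.058 = -91.530 → -91.5 mireds, a cooling shift.

-91.5 mireds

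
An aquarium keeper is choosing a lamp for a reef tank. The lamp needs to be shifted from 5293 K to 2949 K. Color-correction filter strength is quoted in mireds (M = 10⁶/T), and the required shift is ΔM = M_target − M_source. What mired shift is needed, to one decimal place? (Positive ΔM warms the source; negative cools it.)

M_source = 10⁶/5293 = 188.929; M_target = 10⁶/2949 = 339.098.
ΔM = 339.098 − 188.929 = 150.169 → +150.2 mireds, a warming shift.

+150.2 mireds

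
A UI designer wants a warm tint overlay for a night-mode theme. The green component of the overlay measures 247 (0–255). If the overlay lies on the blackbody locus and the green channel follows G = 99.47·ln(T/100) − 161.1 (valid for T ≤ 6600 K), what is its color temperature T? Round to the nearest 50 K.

6050 K

ln t = (247 + 161.1) / 99.47 = 4.1027.
t = e^4.1027 = 60.506.
T = 100·t = 6051 K → 6050 K to the nearest 50 K.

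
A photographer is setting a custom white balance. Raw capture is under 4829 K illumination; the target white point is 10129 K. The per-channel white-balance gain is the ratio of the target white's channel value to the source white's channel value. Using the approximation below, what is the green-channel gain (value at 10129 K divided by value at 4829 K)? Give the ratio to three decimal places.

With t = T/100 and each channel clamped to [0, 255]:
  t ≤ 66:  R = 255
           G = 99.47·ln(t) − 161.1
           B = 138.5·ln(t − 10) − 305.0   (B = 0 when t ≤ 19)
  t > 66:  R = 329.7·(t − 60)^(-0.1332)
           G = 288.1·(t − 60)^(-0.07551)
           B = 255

At 4829 K (t = 48.29):
  G = 99.47·ln 48.29 − 161.1 = 99.47·3.8772 − 161.1 = 224.568.
At 10129 K (t = 101.29):
  G = 288.1·(101.29 − 60)^(-0.07551) = 288.1·41.29^(-0.07551) = 288.1·0.75507 = 217.536.
Gain = 217.536 / 224.568 = 0.9687 → 0.969.

0.969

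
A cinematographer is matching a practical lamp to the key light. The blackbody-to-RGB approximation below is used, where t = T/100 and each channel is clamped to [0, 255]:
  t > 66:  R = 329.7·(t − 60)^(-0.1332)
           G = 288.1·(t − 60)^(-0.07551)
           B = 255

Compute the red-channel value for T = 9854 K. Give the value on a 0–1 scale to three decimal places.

t = 9854/100 = 98.54; the t > 66 branch applies.
R = 329.7·(98.54 − 60)^(-0.1332) = 329.7·38.54^(-0.1332) = 329.7·0.61483 = 202.710.
On a 0–1 scale: 202.710/255 = 0.7949 → 0.795.

0.795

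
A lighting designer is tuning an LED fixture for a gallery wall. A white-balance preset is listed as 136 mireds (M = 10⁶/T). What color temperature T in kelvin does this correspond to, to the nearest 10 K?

7350 K

T = 10⁶ / 136 = 7352.94 K → 7350 K.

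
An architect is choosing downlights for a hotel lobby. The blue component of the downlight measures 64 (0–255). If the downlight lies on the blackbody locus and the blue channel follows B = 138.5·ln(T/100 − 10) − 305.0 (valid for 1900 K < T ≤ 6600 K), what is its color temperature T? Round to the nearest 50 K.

ln(t − 10) = (64 + 305.0) / 138.5 = 2.6643.
t − 10 = e^2.6643 = 14.357, so t = 24.357.
T = 100·t = 2436 K → 2450 K to the nearest 50 K.

2450 K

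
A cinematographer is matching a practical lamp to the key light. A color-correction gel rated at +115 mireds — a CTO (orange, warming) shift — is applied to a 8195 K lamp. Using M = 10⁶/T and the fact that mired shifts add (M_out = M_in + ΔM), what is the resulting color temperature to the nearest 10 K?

4220 K

M_in = 10⁶/8195 = 122.03 mireds.
M_out = 122.03 + (+115) = 237.03 mireds.
T_out = 10⁶/237.03 = 4219.0 K → 4220 K.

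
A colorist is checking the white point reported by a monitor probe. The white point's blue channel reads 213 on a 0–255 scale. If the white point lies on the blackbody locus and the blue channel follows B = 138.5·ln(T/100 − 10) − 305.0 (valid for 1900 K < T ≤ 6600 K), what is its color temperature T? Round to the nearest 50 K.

ln(t − 10) = (213 + 305.0) / 138.5 = 3.7401.
t − 10 = e^3.7401 = 42.101, so t = 52.101.
T = 100·t = 5210 K → 5200 K to the nearest 50 K.

5200 K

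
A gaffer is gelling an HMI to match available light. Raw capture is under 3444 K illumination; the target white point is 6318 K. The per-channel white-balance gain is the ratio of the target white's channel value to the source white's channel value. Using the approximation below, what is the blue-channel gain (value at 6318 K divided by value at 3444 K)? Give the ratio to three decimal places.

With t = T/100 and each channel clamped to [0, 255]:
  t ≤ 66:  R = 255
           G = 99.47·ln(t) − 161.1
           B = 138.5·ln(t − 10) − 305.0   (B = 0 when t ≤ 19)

1.782

At 3444 K (t = 34.44):
  B = 138.5·ln(34.44 − 10) − 305.0 = 138.5·ln 24.44 − 305.0 = 138.5·3.1962 − 305.0 = 137.677.
At 6318 K (t = 63.18):
  B = 138.5·ln(63.18 − 10) − 305.0 = 138.5·ln 53.18 − 305.0 = 138.5·3.9737 − 305.0 = 245.355.
Gain = 245.355 / 137.677 = 1.7821 → 1.782.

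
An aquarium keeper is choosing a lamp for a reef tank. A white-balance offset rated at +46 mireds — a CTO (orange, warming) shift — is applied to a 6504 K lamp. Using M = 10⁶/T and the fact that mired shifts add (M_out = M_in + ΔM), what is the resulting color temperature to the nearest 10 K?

M_in = 10⁶/6504 = 153.75 mireds.
M_out = 153.75 + (+46) = 199.75 mireds.
T_out = 10⁶/199.75 = 5006.2 K → 5010 K.

5010 K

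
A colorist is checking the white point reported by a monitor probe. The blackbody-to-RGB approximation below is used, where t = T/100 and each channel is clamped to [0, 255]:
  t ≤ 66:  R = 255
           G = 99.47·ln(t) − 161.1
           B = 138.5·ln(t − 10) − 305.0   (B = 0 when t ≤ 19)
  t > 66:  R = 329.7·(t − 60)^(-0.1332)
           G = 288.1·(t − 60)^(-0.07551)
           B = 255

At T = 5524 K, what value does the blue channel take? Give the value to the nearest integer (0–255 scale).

223

t = 5524/100 = 55.24; the t ≤ 66 branch applies.
B = 138.5·ln(55.24 − 10) − 305.0 = 138.5·ln 45.24 − 305.0 = 138.5·3.8120 − 305.0 = 222.959.
Rounded: 223.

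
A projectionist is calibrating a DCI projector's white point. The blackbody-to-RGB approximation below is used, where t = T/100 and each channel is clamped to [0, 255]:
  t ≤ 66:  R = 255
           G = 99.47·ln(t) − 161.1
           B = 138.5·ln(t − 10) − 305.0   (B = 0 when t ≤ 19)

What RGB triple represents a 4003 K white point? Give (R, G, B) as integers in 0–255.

(255, 206, 166)

t = 4003/100 = 40.03; the t ≤ 66 branch applies.
R = 255 by definition for t ≤ 66.
G = 99.47·ln 40.03 − 161.1 = 99.47·3.6896 − 161.1 = 205.907.
B = 138.5·ln(40.03 − 10) − 305.0 = 138.5·ln 30.03 − 305.0 = 138.5·3.4022 − 305.0 = 166.204.
Rounded: (255, 206, 166).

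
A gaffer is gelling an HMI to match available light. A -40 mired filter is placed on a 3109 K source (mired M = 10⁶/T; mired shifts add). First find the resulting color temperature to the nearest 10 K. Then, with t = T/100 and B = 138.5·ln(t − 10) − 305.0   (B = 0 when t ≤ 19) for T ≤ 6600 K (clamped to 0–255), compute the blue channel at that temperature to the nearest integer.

M_in = 10⁶/3109 = 321.65; M_out = 321.65 + (-40) = 281.65.
T_out = 10⁶/281.65 = 3550.5 K → 3550 K; t = 35.5.
B = 138.5·ln(35.5 − 10) − 305.0 = 138.5·ln 25.5 − 305.0 = 138.5·3.2387 − 305.0 = 143.557.
Rounded: 144.

144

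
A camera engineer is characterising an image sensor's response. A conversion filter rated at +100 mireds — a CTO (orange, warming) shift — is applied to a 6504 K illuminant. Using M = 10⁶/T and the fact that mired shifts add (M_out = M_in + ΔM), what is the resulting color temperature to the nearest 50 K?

M_in = 10⁶/6504 = 153.75 mireds.
M_out = 153.75 + (+100) = 253.75 mireds.
T_out = 10⁶/253.75 = 3940.9 K → 3950 K.

3950 K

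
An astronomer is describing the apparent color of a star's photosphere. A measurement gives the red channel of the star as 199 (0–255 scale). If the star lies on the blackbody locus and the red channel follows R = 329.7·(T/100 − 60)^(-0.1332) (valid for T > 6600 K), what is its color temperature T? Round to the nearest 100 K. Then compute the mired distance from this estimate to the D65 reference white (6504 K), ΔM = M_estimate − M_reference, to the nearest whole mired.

(t − 60)^(-0.1332) = 199/329.7 = 0.60358.
t − 60 = 0.60358^(1/-0.1332) = 0.60358^(-7.508) = 44.273, so t = 104.273.
T = 100·t = 10427 K → 10400 K to the nearest 100 K.
M_estimate = 10⁶/10400 = 96.15; M_reference = 10⁶/6504 = 153.75.
ΔM = 96.15 − 153.75 = -57.60 → -58 mireds.

-58 mireds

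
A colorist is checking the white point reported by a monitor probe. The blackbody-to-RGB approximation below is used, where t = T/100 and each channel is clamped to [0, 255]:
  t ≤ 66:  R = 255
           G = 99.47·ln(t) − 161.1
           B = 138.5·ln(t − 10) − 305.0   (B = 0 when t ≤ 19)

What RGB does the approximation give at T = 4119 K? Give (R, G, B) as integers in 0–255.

t = 4119/100 = 41.19; the t ≤ 66 branch applies.
R = 255 by definition for t ≤ 66.
G = 99.47·ln 41.19 − 161.1 = 99.47·3.7182 − 161.1 = 208.749.
B = 138.5·ln(41.19 − 10) − 305.0 = 138.5·ln 31.19 − 305.0 = 138.5·3.4401 − 305.0 = 171.454.
Rounded: (255, 209, 171).

(255, 209, 171)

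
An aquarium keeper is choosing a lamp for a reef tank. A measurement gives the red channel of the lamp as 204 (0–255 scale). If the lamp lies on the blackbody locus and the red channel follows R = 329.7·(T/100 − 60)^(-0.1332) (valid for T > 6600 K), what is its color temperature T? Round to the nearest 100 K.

(t − 60)^(-0.1332) = 204/329.7 = 0.61874.
t − 60 = 0.61874^(1/-0.1332) = 0.61874^(-7.508) = 36.748, so t = 96.748.
T = 100·t = 9675 K → 9700 K to the nearest 100 K.

9700 K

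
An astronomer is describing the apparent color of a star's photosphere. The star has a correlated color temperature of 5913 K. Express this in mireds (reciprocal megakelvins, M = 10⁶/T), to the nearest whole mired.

169 mireds

M = 10⁶ / 5913 = 169.119 → 169 mireds.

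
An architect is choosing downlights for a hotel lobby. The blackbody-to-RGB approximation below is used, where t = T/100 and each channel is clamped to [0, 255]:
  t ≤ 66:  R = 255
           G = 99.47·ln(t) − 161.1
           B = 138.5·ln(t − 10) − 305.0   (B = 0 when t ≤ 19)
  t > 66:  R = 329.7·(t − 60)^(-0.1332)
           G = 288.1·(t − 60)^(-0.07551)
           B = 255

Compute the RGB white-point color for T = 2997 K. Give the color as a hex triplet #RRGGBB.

#FFB16E

t = 2997/100 = 29.97; the t ≤ 66 branch applies.
R = 255 by definition for t ≤ 66.
G = 99.47·ln 29.97 − 161.1 = 99.47·3.4002 − 161.1 = 177.118.
B = 138.5·ln(29.97 − 10) − 305.0 = 138.5·ln 19.97 − 305.0 = 138.5·2.9942 − 305.0 = 109.701.
Rounded: (255, 177, 110).
In hex: #FFB16E.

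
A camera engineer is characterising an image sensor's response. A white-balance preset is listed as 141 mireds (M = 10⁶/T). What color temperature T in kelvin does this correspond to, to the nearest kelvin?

T = 10⁶ / 141 = 7092.20 K → 7092 K.

7092 K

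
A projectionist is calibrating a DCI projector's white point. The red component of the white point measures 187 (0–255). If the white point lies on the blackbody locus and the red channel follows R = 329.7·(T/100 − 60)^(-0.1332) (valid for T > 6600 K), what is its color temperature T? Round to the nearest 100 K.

(t − 60)^(-0.1332) = 187/329.7 = 0.56718.
t − 60 = 0.56718^(1/-0.1332) = 0.56718^(-7.508) = 70.620, so t = 130.620.
T = 100·t = 13062 K → 13100 K to the nearest 100 K.

13100 K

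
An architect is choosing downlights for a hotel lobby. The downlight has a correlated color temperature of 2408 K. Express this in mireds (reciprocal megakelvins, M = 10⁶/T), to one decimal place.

415.3 mireds

M = 10⁶ / 2408 = 415.282 → 415.3 mireds.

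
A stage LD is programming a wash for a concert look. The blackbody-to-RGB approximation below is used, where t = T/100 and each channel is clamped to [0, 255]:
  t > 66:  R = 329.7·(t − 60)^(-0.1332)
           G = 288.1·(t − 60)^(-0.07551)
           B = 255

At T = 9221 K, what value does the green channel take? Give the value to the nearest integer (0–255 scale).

t = 9221/100 = 92.21; the t > 66 branch applies.
G = 288.1·(92.21 − 60)^(-0.07551) = 288.1·32.21^(-0.07551) = 288.1·0.76936 = 221.654.
Rounded: 222.

222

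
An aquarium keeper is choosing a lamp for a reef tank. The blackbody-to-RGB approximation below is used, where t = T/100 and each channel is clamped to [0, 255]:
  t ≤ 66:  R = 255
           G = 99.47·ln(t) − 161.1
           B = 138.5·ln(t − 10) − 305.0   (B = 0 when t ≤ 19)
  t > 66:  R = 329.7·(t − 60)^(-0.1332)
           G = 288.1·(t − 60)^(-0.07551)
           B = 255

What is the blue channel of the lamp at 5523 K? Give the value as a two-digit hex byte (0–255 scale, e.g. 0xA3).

0xDF

t = 5523/100 = 55.23; the t ≤ 66 branch applies.
B = 138.5·ln(55.23 − 10) − 305.0 = 138.5·ln 45.23 − 305.0 = 138.5·3.8118 − 305.0 = 222.929.
Rounded: 223; in hex, 0xDF.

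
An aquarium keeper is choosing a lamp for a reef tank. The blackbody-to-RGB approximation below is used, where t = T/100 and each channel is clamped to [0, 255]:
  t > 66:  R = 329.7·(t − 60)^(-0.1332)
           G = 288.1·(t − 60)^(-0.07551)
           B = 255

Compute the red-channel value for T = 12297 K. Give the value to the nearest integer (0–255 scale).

t = 12297/100 = 122.97; the t > 66 branch applies.
R = 329.7·(122.97 − 60)^(-0.1332) = 329.7·62.97^(-0.1332) = 329.7·0.57591 = 189.878.
Rounded: 190.

190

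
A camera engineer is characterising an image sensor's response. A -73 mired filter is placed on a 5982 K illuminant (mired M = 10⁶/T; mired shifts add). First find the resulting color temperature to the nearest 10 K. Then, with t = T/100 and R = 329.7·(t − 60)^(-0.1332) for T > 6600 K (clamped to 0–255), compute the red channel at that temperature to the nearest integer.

M_in = 10⁶/5982 = 167.17; M_out = 167.17 + (-73) = 94.17.
T_out = 10⁶/94.17 = 10619.3 K → 10620 K; t = 106.2.
R = 329.7·(106.2 − 60)^(-0.1332) = 329.7·46.2^(-0.1332) = 329.7·0.60016 = 197.874.
Rounded: 198.

198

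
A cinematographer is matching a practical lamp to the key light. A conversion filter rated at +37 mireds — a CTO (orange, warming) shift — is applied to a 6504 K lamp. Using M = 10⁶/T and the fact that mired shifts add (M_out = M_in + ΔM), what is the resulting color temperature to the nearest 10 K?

5240 K

M_in = 10⁶/6504 = 153.75 mireds.
M_out = 153.75 + (+37) = 190.75 mireds.
T_out = 10⁶/190.75 = 5242.4 K → 5240 K.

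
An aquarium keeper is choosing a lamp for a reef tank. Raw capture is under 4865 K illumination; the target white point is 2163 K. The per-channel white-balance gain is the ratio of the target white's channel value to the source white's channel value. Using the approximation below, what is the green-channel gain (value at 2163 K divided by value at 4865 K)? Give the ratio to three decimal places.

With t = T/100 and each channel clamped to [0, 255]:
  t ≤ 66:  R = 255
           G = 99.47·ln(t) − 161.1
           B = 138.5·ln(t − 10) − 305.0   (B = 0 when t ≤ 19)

0.642

At 4865 K (t = 48.65):
  G = 99.47·ln 48.65 − 161.1 = 99.47·3.8847 − 161.1 = 225.306.
At 2163 K (t = 21.63):
  G = 99.47·ln 21.63 − 161.1 = 99.47·3.0741 − 161.1 = 144.679.
Gain = 144.679 / 225.306 = 0.6421 → 0.642.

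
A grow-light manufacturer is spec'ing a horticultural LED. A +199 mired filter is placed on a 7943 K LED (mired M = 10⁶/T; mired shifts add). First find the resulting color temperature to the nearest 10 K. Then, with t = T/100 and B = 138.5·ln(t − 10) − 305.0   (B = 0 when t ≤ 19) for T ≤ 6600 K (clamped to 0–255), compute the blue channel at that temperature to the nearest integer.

115

M_in = 10⁶/7943 = 125.90; M_out = 125.90 + (+199) = 324.90.
T_out = 10⁶/324.90 = 3077.9 K → 3080 K; t = 30.8.
B = 138.5·ln(30.8 − 10) − 305.0 = 138.5·ln 20.8 − 305.0 = 138.5·3.0350 − 305.0 = 115.341.
Rounded: 115.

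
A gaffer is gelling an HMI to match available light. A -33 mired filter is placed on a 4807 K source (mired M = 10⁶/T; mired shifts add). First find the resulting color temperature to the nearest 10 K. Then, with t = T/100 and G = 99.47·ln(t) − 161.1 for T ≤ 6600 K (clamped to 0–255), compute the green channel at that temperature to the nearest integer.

M_in = 10⁶/4807 = 208.03; M_out = 208.03 + (-33) = 175.03.
T_out = 10⁶/175.03 = 5713.3 K → 5710 K; t = 57.1.
G = 99.47·ln 57.1 − 161.1 = 99.47·4.0448 − 161.1 = 241.237.
Rounded: 241.

241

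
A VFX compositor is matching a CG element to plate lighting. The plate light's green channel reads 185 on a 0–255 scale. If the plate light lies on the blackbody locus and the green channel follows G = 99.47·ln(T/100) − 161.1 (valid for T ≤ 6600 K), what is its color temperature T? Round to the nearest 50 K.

ln t = (185 + 161.1) / 99.47 = 3.4794.
t = e^3.4794 = 32.442.
T = 100·t = 3244 K → 3250 K to the nearest 50 K.

3250 K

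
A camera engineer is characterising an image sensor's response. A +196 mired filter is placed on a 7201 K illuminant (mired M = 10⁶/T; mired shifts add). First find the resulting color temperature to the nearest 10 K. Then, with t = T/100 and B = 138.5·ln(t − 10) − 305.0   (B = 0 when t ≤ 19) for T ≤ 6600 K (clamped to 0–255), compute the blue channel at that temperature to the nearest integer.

109

M_in = 10⁶/7201 = 138.87; M_out = 138.87 + (+196) = 334.87.
T_out = 10⁶/334.87 = 2986.2 K → 2990 K; t = 29.9.
B = 138.5·ln(29.9 − 10) − 305.0 = 138.5·ln 19.9 − 305.0 = 138.5·2.9907 − 305.0 = 109.215.
Rounded: 109.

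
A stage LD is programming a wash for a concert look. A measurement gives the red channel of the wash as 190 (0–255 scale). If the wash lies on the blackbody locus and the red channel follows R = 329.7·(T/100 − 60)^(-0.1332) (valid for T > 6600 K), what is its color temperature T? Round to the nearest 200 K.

(t − 60)^(-0.1332) = 190/329.7 = 0.57628.
t − 60 = 0.57628^(1/-0.1332) = 0.57628^(-7.508) = 62.667, so t = 122.667.
T = 100·t = 12267 K → 12200 K to the nearest 200 K.

12200 K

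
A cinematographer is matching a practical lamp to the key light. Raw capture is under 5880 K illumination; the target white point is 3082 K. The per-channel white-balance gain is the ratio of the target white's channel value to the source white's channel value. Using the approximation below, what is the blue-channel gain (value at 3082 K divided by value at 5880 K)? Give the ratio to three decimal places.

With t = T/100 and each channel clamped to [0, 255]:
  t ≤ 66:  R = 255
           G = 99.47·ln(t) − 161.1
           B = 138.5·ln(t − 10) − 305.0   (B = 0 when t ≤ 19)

0.495

At 5880 K (t = 58.8):
  B = 138.5·ln(58.8 − 10) − 305.0 = 138.5·ln 48.8 − 305.0 = 138.5·3.8877 − 305.0 = 233.451.
At 3082 K (t = 30.82):
  B = 138.5·ln(30.82 − 10) − 305.0 = 138.5·ln 20.82 − 305.0 = 138.5·3.0359 − 305.0 = 115.474.
Gain = 115.474 / 233.451 = 0.4946 → 0.495.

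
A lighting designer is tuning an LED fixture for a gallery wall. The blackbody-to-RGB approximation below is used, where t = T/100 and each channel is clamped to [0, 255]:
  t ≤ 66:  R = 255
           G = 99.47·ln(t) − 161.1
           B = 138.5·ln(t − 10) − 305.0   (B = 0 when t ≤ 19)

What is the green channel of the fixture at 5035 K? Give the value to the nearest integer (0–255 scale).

t = 5035/100 = 50.35; the t ≤ 66 branch applies.
G = 99.47·ln 50.35 − 161.1 = 99.47·3.9190 − 161.1 = 228.723.
Rounded: 229.

229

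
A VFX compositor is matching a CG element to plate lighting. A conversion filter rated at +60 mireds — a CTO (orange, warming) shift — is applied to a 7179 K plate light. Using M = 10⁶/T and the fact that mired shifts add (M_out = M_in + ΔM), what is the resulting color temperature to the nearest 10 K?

M_in = 10⁶/7179 = 139.30 mireds.
M_out = 139.30 + (+60) = 199.30 mireds.
T_out = 10⁶/199.30 = 5017.7 K → 5020 K.

5020 K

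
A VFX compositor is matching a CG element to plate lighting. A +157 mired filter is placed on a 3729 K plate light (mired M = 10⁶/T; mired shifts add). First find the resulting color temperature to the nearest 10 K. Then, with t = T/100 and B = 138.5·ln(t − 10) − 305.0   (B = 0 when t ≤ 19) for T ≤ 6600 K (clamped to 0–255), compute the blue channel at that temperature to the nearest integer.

M_in = 10⁶/3729 = 268.17; M_out = 268.17 + (+157) = 425.17.
T_out = 10⁶/425.17 = 2352.0 K → 2350 K; t = 23.5.
B = 138.5·ln(23.5 − 10) − 305.0 = 138.5·ln 13.5 − 305.0 = 138.5·2.6027 − 305.0 = 55.473.
Rounded: 55.

55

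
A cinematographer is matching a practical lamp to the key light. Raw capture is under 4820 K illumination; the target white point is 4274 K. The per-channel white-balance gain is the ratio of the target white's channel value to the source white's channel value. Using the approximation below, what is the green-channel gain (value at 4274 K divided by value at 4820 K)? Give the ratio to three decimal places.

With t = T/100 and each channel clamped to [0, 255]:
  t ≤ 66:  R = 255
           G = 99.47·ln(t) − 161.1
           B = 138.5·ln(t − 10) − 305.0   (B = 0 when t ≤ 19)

0.947

At 4820 K (t = 48.2):
  G = 99.47·ln 48.2 − 161.1 = 99.47·3.8754 − 161.1 = 224.382.
At 4274 K (t = 42.74):
  G = 99.47·ln 42.74 − 161.1 = 99.47·3.7551 − 161.1 = 212.423.
Gain = 212.423 / 224.382 = 0.9467 → 0.947.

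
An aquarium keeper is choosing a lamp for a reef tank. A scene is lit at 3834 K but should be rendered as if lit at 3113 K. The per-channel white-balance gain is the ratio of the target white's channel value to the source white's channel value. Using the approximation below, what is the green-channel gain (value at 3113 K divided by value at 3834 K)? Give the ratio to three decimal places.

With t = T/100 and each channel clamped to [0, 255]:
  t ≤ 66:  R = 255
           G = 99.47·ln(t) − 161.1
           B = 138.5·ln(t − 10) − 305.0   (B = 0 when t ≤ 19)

At 3834 K (t = 38.34):
  G = 99.47·ln 38.34 − 161.1 = 99.47·3.6465 − 161.1 = 201.617.
At 3113 K (t = 31.13):
  G = 99.47·ln 31.13 − 161.1 = 99.47·3.4382 − 161.1 = 180.895.
Gain = 180.895 / 201.617 = 0.8972 → 0.897.

0.897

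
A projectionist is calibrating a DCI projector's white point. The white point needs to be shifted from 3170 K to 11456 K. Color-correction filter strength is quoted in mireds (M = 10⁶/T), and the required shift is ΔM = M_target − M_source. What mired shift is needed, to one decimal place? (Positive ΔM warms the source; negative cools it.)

-228.2 mireds

M_source = 10⁶/3170 = 315.457; M_target = 10⁶/11456 = 87.291.
ΔM = 87.291 − 315.457 = -228.167 → -228.2 mireds, a cooling shift.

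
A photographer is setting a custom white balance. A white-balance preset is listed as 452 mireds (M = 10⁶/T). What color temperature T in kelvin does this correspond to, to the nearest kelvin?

T = 10⁶ / 452 = 2212.39 K → 2212 K.

2212 K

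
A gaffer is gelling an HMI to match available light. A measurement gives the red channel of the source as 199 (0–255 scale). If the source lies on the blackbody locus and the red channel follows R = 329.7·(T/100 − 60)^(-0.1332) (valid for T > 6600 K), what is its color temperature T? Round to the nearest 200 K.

(t − 60)^(-0.1332) = 199/329.7 = 0.60358.
t − 60 = 0.60358^(1/-0.1332) = 0.60358^(-7.508) = 44.273, so t = 104.273.
T = 100·t = 10427 K → 10400 K to the nearest 200 K.

10400 K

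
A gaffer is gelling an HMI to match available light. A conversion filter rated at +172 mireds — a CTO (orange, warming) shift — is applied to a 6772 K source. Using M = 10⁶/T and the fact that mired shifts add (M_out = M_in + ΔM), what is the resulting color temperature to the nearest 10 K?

3130 K

M_in = 10⁶/6772 = 147.67 mireds.
M_out = 147.67 + (+172) = 319.67 mireds.
T_out = 10⁶/319.67 = 3128.3 K → 3130 K.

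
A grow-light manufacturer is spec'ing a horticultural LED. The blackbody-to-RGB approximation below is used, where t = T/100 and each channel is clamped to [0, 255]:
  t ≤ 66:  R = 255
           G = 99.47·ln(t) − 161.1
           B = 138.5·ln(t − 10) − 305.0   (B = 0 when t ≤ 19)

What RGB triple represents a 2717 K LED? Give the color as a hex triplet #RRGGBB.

t = 2717/100 = 27.17; the t ≤ 66 branch applies.
R = 255 by definition for t ≤ 66.
G = 99.47·ln 27.17 − 161.1 = 99.47·3.3021 − 161.1 = 167.361.
B = 138.5·ln(27.17 − 10) − 305.0 = 138.5·ln 17.17 − 305.0 = 138.5·2.8432 − 305.0 = 88.778.
Rounded: (255, 167, 89).
In hex: #FFA759.

#FFA759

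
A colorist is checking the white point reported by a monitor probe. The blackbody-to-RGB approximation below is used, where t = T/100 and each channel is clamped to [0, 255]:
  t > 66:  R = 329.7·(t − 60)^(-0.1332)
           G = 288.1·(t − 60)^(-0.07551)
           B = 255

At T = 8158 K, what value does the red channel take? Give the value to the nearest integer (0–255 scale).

t = 8158/100 = 81.58; the t > 66 branch applies.
R = 329.7·(81.58 − 60)^(-0.1332) = 329.7·21.58^(-0.1332) = 329.7·0.66421 = 218.990.
Rounded: 219.

219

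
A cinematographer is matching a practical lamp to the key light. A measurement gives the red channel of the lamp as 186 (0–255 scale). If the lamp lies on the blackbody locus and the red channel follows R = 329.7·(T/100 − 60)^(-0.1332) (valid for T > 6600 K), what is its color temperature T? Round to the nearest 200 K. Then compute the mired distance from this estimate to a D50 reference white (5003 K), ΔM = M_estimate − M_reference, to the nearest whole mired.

-125 mireds

(t − 60)^(-0.1332) = 186/329.7 = 0.56415.
t − 60 = 0.56415^(1/-0.1332) = 0.56415^(-7.508) = 73.521, so t = 133.521.
T = 100·t = 13352 K → 13400 K to the nearest 200 K.
M_estimate = 10⁶/13400 = 74.63; M_reference = 10⁶/5003 = 199.88.
ΔM = 74.63 − 199.88 = -125.25 → -125 mireds.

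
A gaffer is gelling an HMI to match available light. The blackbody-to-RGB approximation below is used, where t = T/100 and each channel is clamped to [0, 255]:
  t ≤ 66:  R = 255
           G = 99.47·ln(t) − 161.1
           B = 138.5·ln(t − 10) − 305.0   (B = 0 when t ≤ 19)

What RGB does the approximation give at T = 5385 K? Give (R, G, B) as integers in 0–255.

t = 5385/100 = 53.85; the t ≤ 66 branch applies.
R = 255 by definition for t ≤ 66.
G = 99.47·ln 53.85 − 161.1 = 99.47·3.9862 − 161.1 = 235.408.
B = 138.5·ln(53.85 − 10) − 305.0 = 138.5·ln 43.85 − 305.0 = 138.5·3.7808 − 305.0 = 218.637.
Rounded: (255, 235, 219).

(255, 235, 219)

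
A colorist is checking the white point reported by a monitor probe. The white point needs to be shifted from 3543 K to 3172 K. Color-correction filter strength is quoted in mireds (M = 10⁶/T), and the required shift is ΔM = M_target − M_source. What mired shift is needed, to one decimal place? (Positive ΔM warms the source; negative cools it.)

+33.0 mireds

M_source = 10⁶/3543 = 282.247; M_target = 10⁶/3172 = 315.259.
ΔM = 315.259 − 282.247 = 33.012 → +33.0 mireds, a warming shift.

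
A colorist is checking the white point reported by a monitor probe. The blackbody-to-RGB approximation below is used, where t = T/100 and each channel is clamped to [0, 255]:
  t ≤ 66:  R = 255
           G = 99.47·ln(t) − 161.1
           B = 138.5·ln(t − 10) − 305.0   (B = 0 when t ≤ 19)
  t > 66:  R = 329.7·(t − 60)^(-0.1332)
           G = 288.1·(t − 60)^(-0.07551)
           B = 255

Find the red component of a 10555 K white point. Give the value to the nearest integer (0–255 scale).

t = 10555/100 = 105.55; the t > 66 branch applies.
R = 329.7·(105.55 − 60)^(-0.1332) = 329.7·45.55^(-0.1332) = 329.7·0.60130 = 198.248.
Rounded: 198.

198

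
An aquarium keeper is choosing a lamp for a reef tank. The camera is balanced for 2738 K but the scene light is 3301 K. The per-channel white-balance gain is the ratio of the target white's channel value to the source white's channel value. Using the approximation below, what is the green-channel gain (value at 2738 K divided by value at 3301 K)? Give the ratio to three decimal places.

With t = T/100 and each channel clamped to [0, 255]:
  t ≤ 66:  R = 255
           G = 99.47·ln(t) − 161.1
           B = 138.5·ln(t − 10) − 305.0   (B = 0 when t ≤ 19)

0.900

At 3301 K (t = 33.01):
  G = 99.47·ln 33.01 − 161.1 = 99.47·3.4968 − 161.1 = 186.728.
At 2738 K (t = 27.38):
  G = 99.47·ln 27.38 − 161.1 = 99.47·3.3098 − 161.1 = 168.127.
Gain = 168.127 / 186.728 = 0.9004 → 0.900.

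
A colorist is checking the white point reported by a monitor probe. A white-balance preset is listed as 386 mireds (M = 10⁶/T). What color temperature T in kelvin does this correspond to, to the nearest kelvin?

2591 K

T = 10⁶ / 386 = 2590.67 K → 2591 K.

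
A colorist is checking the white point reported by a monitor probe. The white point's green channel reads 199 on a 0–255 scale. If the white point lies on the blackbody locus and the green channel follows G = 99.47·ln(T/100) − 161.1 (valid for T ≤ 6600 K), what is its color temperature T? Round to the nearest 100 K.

ln t = (199 + 161.1) / 99.47 = 3.6202.
t = e^3.6202 = 37.345.
T = 100·t = 3734 K → 3700 K to the nearest 100 K.

3700 K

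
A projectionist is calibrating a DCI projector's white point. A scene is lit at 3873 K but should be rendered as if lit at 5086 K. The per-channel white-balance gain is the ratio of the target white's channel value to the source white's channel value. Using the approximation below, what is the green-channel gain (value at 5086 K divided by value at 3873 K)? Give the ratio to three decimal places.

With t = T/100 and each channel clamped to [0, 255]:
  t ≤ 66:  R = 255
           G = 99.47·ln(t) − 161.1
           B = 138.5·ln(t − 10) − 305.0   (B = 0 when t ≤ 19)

At 3873 K (t = 38.73):
  G = 99.47·ln 38.73 − 161.1 = 99.47·3.6566 − 161.1 = 202.623.
At 5086 K (t = 50.86):
  G = 99.47·ln 50.86 − 161.1 = 99.47·3.9291 − 161.1 = 229.725.
Gain = 229.725 / 202.623 = 1.1338 → 1.134.

1.134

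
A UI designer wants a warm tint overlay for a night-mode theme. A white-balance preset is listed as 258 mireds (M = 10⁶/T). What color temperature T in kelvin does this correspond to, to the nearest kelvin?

3876 K

T = 10⁶ / 258 = 3875.97 K → 3876 K.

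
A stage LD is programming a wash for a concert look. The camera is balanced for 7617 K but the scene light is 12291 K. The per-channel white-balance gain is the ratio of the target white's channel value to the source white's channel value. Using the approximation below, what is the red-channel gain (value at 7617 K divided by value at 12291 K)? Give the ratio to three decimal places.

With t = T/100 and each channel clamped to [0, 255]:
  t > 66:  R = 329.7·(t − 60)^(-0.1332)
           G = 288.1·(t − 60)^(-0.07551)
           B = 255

1.198

At 12291 K (t = 122.91):
  R = 329.7·(122.91 − 60)^(-0.1332) = 329.7·62.91^(-0.1332) = 329.7·0.57598 = 189.902.
At 7617 K (t = 76.17):
  R = 329.7·(76.17 − 60)^(-0.1332) = 329.7·16.17^(-0.1332) = 329.7·0.69024 = 227.572.
Gain = 227.572 / 189.902 = 1.1984 → 1.198.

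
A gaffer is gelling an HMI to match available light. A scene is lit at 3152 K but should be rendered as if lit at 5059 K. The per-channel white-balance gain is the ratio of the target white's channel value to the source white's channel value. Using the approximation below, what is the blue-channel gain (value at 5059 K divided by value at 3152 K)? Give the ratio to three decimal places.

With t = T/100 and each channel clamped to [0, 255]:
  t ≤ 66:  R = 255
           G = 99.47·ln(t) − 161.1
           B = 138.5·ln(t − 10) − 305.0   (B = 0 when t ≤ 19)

At 3152 K (t = 31.52):
  B = 138.5·ln(31.52 − 10) − 305.0 = 138.5·ln 21.52 − 305.0 = 138.5·3.0690 − 305.0 = 120.054.
At 5059 K (t = 50.59):
  B = 138.5·ln(50.59 − 10) − 305.0 = 138.5·ln 40.59 − 305.0 = 138.5·3.7035 − 305.0 = 207.938.
Gain = 207.938 / 120.054 = 1.7320 → 1.732.

1.732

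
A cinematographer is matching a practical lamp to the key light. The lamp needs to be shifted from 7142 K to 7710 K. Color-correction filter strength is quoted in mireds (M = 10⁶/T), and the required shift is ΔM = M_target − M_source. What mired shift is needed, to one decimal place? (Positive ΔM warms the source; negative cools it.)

-10.3 mireds

M_source = 10⁶/7142 = 140.017; M_target = 10⁶/7710 = 129.702.
ΔM = 129.702 − 140.017 = -10.315 → -10.3 mireds, a cooling shift.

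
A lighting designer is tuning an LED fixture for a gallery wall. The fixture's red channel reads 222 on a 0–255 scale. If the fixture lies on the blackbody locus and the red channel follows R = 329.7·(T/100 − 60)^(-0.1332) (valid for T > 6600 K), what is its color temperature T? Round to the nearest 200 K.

(t − 60)^(-0.1332) = 222/329.7 = 0.67334.
t − 60 = 0.67334^(1/-0.1332) = 0.67334^(-7.508) = 19.478, so t = 79.478.
T = 100·t = 7948 K → 8000 K to the nearest 200 K.

8000 K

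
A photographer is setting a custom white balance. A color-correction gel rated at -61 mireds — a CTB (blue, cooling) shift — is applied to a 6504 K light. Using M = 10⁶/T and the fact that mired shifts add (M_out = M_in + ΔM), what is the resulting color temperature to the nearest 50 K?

M_in = 10⁶/6504 = 153.75 mireds.
M_out = 153.75 + (-61) = 92.75 mireds.
T_out = 10⁶/92.75 = 10781.5 K → 10800 K.

10800 K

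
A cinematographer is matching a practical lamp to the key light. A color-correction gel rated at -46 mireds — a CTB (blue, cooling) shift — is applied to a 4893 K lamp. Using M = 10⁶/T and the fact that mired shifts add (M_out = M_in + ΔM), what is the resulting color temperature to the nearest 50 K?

6300 K

M_in = 10⁶/4893 = 204.37 mireds.
M_out = 204.37 + (-46) = 158.37 mireds.
T_out = 10⁶/158.37 = 6314.2 K → 6300 K.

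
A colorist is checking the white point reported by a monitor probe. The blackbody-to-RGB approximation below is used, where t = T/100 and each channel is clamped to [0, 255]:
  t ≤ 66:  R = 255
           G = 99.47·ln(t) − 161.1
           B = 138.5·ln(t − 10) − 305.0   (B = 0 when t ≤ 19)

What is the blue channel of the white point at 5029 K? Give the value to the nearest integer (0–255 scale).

207

t = 5029/100 = 50.29; the t ≤ 66 branch applies.
B = 138.5·ln(50.29 − 10) − 305.0 = 138.5·ln 40.29 − 305.0 = 138.5·3.6961 − 305.0 = 206.910.
Rounded: 207.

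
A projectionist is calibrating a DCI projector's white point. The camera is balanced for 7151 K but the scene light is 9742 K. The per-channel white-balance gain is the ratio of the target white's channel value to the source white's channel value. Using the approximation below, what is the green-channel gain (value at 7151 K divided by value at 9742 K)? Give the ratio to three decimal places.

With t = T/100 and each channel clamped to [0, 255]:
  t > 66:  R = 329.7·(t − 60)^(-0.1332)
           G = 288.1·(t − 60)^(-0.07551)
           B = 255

1.093

At 9742 K (t = 97.42):
  G = 288.1·(97.42 − 60)^(-0.07551) = 288.1·37.42^(-0.07551) = 288.1·0.76070 = 219.158.
At 7151 K (t = 71.51):
  G = 288.1·(71.51 − 60)^(-0.07551) = 288.1·11.51^(-0.07551) = 288.1·0.83153 = 239.564.
Gain = 239.564 / 219.158 = 1.0931 → 1.093.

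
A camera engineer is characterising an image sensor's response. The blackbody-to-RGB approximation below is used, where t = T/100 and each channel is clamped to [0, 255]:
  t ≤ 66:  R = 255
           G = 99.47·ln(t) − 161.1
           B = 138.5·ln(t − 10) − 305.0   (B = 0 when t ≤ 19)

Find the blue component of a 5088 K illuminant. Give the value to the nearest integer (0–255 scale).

209

t = 5088/100 = 50.88; the t ≤ 66 branch applies.
B = 138.5·ln(50.88 − 10) − 305.0 = 138.5·ln 40.88 − 305.0 = 138.5·3.7106 − 305.0 = 208.924.
Rounded: 209.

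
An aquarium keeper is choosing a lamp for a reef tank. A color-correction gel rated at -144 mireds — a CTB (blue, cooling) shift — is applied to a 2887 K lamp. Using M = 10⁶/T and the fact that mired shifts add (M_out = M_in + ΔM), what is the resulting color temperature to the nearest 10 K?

M_in = 10⁶/2887 = 346.38 mireds.
M_out = 346.38 + (-144) = 202.38 mireds.
T_out = 10⁶/202.38 = 4941.2 K → 4940 K.

4940 K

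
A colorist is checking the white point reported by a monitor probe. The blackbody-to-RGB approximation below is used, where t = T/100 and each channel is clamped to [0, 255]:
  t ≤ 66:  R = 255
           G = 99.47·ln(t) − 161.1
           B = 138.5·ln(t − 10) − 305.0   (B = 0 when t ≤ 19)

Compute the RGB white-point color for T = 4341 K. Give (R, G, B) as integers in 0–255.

(255, 214, 181)

t = 4341/100 = 43.41; the t ≤ 66 branch applies.
R = 255 by definition for t ≤ 66.
G = 99.47·ln 43.41 − 161.1 = 99.47·3.7707 − 161.1 = 213.971.
B = 138.5·ln(43.41 − 10) − 305.0 = 138.5·ln 33.41 − 305.0 = 138.5·3.5089 − 305.0 = 180.976.
Rounded: (255, 214, 181).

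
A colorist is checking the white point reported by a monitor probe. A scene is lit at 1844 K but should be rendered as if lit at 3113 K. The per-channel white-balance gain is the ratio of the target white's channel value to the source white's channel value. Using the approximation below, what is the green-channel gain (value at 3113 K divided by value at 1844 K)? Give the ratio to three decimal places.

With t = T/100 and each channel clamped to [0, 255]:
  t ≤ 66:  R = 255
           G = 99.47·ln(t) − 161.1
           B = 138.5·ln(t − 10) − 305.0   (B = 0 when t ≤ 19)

1.404

At 1844 K (t = 18.44):
  G = 99.47·ln 18.44 − 161.1 = 99.47·2.9145 − 161.1 = 128.808.
At 3113 K (t = 31.13):
  G = 99.47·ln 31.13 − 161.1 = 99.47·3.4382 − 161.1 = 180.895.
Gain = 180.895 / 128.808 = 1.4044 → 1.404.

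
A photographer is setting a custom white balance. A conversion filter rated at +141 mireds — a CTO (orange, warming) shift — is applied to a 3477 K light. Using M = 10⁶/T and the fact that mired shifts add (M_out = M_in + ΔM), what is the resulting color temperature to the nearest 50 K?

2350 K

M_in = 10⁶/3477 = 287.60 mireds.
M_out = 287.60 + (+141) = 428.60 mireds.
T_out = 10⁶/428.60 = 2333.2 K → 2350 K.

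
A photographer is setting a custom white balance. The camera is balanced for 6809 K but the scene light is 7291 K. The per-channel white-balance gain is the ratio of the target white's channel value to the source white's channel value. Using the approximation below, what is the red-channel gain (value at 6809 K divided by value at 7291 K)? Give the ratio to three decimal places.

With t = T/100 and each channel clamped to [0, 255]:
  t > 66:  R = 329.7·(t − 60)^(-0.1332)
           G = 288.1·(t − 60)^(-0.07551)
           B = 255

At 7291 K (t = 72.91):
  R = 329.7·(72.91 − 60)^(-0.1332) = 329.7·12.91^(-0.1332) = 329.7·0.71125 = 234.500.
At 6809 K (t = 68.09):
  R = 329.7·(68.09 − 60)^(-0.1332) = 329.7·8.09^(-0.1332) = 329.7·0.75694 = 249.563.
Gain = 249.563 / 234.500 = 1.0642 → 1.064.

1.064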